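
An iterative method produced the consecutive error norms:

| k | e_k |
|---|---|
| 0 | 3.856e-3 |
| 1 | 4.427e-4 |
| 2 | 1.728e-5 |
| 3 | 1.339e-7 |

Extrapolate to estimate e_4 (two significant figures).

First estimate the order: p ≈ ln(e_3/e_2) / ln(e_2/e_1) = ln(1.339e-7/1.728e-5)/ln(1.728e-5/4.427e-4) = ln(0.00774884)/ln(0.0390332) ≈ 1.4985.
Then e_4 ≈ e_3·(e_3/e_2)^p = 1.339e-7·(0.00774884)^1.4985 = 1.339e-7·0.000687102 ≈ 9.2e-11.

9.2e-11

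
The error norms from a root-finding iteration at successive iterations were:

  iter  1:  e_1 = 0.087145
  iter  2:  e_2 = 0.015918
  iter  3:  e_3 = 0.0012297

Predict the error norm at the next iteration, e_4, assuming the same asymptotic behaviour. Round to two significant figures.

First estimate the order: p ≈ ln(e_3/e_2) / ln(e_2/e_1) = ln(0.0012297/0.015918)/ln(0.015918/0.087145) = ln(0.0772522)/ln(0.182661) ≈ 1.5062.
Then e_4 ≈ e_3·(e_3/e_2)^p = 0.0012297·(0.0772522)^1.5062 = 0.0012297·0.0211335 ≈ 2.599e-05.

2.6e-5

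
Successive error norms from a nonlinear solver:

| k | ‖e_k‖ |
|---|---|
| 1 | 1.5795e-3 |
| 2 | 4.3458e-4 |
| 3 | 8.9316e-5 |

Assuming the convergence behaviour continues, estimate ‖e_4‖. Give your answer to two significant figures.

First estimate the order: p ≈ ln(‖e_3‖/‖e_2‖) / ln(‖e_2‖/‖e_1‖) = ln(8.9316e-5/4.3458e-4)/ln(4.3458e-4/1.5795e-3) = ln(0.205523)/ln(0.275138) ≈ 1.2261.
Then ‖e_4‖ ≈ ‖e_3‖·(‖e_3‖/‖e_2‖)^p = 8.9316e-5·(0.205523)^1.2261 = 8.9316e-5·0.143714 ≈ 1.284e-05.

1.3e-5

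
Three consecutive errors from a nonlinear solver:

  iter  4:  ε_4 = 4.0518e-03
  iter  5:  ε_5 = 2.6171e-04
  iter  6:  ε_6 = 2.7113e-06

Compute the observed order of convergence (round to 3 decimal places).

p ≈ ln(ε_6/ε_5) / ln(ε_5/ε_4)
  = ln(2.7113e-06/2.6171e-04) / ln(2.6171e-04/4.0518e-03)
  = ln(0.0103599) / ln(0.064591)
  = -4.569813 / -2.739680 ≈ 1.668010

1.668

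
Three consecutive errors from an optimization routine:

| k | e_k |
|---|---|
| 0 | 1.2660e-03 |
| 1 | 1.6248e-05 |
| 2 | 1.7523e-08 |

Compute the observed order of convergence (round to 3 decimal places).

p ≈ ln(e_2/e_1) / ln(e_1/e_0)
  = ln(1.7523e-08/1.6248e-05) / ln(1.6248e-05/1.2660e-03)
  = ln(0.00107847) / ln(0.0128341)
  = -6.832212 / -4.355650 ≈ 1.568586

1.569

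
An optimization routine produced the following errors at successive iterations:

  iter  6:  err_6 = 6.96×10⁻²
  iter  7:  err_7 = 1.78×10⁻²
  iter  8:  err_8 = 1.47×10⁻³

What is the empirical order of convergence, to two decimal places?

1.83

p ≈ ln(err_8/err_7) / ln(err_7/err_6)
  = ln(1.47×10⁻³/1.78×10⁻²) / ln(1.78×10⁻²/6.96×10⁻²)
  = ln(0.0825843) / ln(0.255747)
  = -2.49394 / -1.36357 ≈ 1.82898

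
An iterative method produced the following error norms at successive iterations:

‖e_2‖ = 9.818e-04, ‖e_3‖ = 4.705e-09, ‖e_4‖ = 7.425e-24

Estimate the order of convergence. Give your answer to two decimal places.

2.78

p ≈ ln(‖e_4‖/‖e_3‖) / ln(‖e_3‖/‖e_2‖)
  = ln(7.425e-24/4.705e-09) / ln(4.705e-09/9.818e-04)
  = ln(1.57811e-15) / ln(4.79222e-06)
  = -34.08255 / -12.24852 ≈ 2.78259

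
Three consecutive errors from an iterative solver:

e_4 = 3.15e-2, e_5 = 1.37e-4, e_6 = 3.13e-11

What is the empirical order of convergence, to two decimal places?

p ≈ ln(e_6/e_5) / ln(e_5/e_4)
  = ln(3.13e-11/1.37e-4) / ln(1.37e-4/3.15e-2)
  = ln(2.28467e-07) / ln(0.00434921)
  = -15.29187 / -5.43776 ≈ 2.81216

2.81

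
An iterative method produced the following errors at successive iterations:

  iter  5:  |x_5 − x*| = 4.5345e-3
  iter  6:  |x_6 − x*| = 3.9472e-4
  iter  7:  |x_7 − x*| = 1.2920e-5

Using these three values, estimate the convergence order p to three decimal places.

p ≈ ln(|x_7 − x*|/|x_6 − x*|) / ln(|x_6 − x*|/|x_5 − x*|)
  = ln(1.2920e-5/3.9472e-4) / ln(3.9472e-4/4.5345e-3)
  = ln(0.0327321) / ln(0.0870482)
  = -3.419399 / -2.441293 ≈ 1.400651

1.401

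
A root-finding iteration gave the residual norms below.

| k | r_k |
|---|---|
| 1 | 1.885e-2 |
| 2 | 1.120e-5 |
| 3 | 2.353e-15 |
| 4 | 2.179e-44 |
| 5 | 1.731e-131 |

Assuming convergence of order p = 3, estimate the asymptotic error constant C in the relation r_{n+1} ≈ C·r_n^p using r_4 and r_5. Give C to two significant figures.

C ≈ r_5 / r_4^3
  = 1.731e-131 / (2.179e-44)^3
  = 1.731e-131 / 1.0346e-131 ≈ 1.6731

1.7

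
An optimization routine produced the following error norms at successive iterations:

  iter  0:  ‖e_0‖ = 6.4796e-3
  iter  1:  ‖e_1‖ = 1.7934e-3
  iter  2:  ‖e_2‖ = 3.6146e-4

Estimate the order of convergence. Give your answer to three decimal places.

p ≈ ln(‖e_2‖/‖e_1‖) / ln(‖e_1‖/‖e_0‖)
  = ln(3.6146e-4/1.7934e-3) / ln(1.7934e-3/6.4796e-3)
  = ln(0.20155) / ln(0.276776)
  = -1.601718 / -1.284547 ≈ 1.246913

1.247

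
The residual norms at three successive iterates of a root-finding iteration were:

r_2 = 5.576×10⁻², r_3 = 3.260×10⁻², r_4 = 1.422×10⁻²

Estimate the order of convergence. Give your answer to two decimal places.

1.55

p ≈ ln(r_4/r_3) / ln(r_3/r_2)
  = ln(1.422×10⁻²/3.260×10⁻²) / ln(3.260×10⁻²/5.576×10⁻²)
  = ln(0.436196) / ln(0.584648)
  = -0.82966 / -0.53675 ≈ 1.54571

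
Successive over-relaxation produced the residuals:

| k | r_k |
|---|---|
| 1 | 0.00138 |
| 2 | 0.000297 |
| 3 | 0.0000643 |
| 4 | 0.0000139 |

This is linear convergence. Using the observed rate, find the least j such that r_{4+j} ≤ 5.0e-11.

Rate ρ ≈ r_4/r_3 = 0.0000139/0.0000643 = 0.2162.
After j more steps, r_{4+j} ≈ 0.0000139·ρ^j; need ρ^j ≤ 5.0e-11/0.0000139 = 3.59712e-06.
j ≥ ln(3.59712e-06)/ln(0.2162) = -12.5354/-1.53155 = 8.185.
So 9 more iterations are needed.

9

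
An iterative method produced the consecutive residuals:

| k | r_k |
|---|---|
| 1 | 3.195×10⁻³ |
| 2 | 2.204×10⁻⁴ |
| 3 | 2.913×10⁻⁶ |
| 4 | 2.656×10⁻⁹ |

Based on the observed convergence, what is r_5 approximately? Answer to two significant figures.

First estimate the order: p ≈ ln(r_4/r_3) / ln(r_3/r_2) = ln(2.656×10⁻⁹/2.913×10⁻⁶)/ln(2.913×10⁻⁶/2.204×10⁻⁴) = ln(0.000911775)/ln(0.0132169) ≈ 1.6181.
Then r_5 ≈ r_4·(r_4/r_3)^p = 2.656×10⁻⁹·(0.000911775)^1.6181 = 2.656×10⁻⁹·1.20447e-05 ≈ 3.199e-14.

3.2e-14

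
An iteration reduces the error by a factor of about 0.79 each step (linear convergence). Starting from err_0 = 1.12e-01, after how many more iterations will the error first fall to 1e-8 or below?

69

After k steps, err_k ≈ 1.12e-01·0.79^k.
Need 0.79^k ≤ 1e-8/1.12e-01 = 8.92857e-08.
k ≥ ln(8.92857e-08)/ln(0.79) = -16.2314/-0.23572 = 68.859.
Smallest integer k = 69.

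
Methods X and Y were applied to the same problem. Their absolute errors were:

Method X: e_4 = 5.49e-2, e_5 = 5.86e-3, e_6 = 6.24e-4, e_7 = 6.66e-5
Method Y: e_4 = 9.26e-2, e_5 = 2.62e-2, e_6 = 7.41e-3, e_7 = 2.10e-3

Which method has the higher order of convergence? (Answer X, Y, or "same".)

same

Method X: p ≈ ln(6.66e-5/6.24e-4)/ln(6.24e-4/5.86e-3) ≈ 1.00.
Method Y: p ≈ ln(2.10e-3/7.41e-3)/ln(7.41e-3/2.62e-2) ≈ 1.00.
Both orders ≈ 1.0 — effectively the same.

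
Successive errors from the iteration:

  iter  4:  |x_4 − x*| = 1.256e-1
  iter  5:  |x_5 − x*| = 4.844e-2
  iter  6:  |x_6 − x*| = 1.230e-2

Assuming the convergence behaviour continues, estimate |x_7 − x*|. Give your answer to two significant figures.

First estimate the order: p ≈ ln(|x_6 − x*|/|x_5 − x*|) / ln(|x_5 − x*|/|x_4 − x*|) = ln(1.230e-2/4.844e-2)/ln(4.844e-2/1.256e-1) = ln(0.253922)/ln(0.385669) ≈ 1.4387.
Then |x_7 − x*| ≈ |x_6 − x*|·(|x_6 − x*|/|x_5 − x*|)^p = 1.230e-2·(0.253922)^1.4387 = 1.230e-2·0.139169 ≈ 0.001712.

1.7e-3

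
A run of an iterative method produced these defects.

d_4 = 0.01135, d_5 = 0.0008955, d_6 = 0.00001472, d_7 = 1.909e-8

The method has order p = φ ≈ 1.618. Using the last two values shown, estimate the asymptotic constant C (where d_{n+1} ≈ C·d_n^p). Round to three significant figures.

C ≈ d_7 / d_6^1.618
  = 1.909e-8 / (0.00001472)^1.618
  = 1.909e-8 / 1.51941e-08 ≈ 1.2564

1.26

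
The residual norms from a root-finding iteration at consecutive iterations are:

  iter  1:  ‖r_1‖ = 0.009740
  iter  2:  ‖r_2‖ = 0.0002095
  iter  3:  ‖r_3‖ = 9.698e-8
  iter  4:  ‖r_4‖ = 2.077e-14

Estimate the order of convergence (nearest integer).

2

Consecutive ratios: ‖r_4‖/‖r_3‖ = 2.077e-14/9.698e-8 = 2.14168e-07, ‖r_3‖/‖r_2‖ = 9.698e-8/0.0002095 = 0.000462912.
p ≈ ln(2.14168e-07)/ln(0.000462912) = -15.3565/-7.6780 ≈ 2.00.
So the convergence is quadratic (order 2).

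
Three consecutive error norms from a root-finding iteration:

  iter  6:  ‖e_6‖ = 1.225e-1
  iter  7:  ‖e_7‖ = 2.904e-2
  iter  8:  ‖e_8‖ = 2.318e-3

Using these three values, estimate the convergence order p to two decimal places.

1.76

p ≈ ln(‖e_8‖/‖e_7‖) / ln(‖e_7‖/‖e_6‖)
  = ln(2.318e-3/2.904e-2) / ln(2.904e-2/1.225e-1)
  = ln(0.0798209) / ln(0.237061)
  = -2.52797 / -1.43944 ≈ 1.75622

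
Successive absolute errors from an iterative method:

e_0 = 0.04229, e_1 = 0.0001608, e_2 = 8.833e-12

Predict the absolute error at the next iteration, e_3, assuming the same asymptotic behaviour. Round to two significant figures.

First estimate the order: p ≈ ln(e_2/e_1) / ln(e_1/e_0) = ln(8.833e-12/0.0001608)/ln(0.0001608/0.04229) = ln(5.49316e-08)/ln(0.00380232) ≈ 3.0001.
Then e_3 ≈ e_2·(e_2/e_1)^p = 8.833e-12·(5.49316e-08)^3.0001 = 8.833e-12·1.65478e-22 ≈ 1.462e-33.

1.5e-33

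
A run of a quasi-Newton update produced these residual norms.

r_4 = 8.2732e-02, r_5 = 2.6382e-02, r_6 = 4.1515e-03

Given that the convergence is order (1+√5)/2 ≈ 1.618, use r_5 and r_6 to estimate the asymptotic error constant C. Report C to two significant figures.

1.5

C ≈ r_6 / r_5^1.618
  = 4.1515e-03 / (2.6382e-02)^1.618
  = 4.1515e-03 / 0.00279046 ≈ 1.4877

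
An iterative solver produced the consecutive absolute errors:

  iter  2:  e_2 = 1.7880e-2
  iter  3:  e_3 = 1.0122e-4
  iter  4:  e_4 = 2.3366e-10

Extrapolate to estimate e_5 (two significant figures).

First estimate the order: p ≈ ln(e_4/e_3) / ln(e_3/e_2) = ln(2.3366e-10/1.0122e-4)/ln(1.0122e-4/1.7880e-2) = ln(2.30844e-06)/ln(0.00566107) ≈ 2.5084.
Then e_5 ≈ e_4·(e_4/e_3)^p = 2.3366e-10·(2.30844e-06)^2.5084 = 2.3366e-10·7.2602e-15 ≈ 1.696e-24.

1.7e-24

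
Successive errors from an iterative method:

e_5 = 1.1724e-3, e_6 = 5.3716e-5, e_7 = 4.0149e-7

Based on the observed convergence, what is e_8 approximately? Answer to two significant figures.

1.7e-10

First estimate the order: p ≈ ln(e_7/e_6) / ln(e_6/e_5) = ln(4.0149e-7/5.3716e-5)/ln(5.3716e-5/1.1724e-3) = ln(0.00747431)/ln(0.0458171) ≈ 1.5881.
Then e_8 ≈ e_7·(e_7/e_6)^p = 4.0149e-7·(0.00747431)^1.5881 = 4.0149e-7·0.000419777 ≈ 1.685e-10.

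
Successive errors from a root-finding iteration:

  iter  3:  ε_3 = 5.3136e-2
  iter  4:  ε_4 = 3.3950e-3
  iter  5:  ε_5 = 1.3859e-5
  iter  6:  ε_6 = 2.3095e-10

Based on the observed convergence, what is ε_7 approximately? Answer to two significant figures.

6.4e-20

First estimate the order: p ≈ ln(ε_6/ε_5) / ln(ε_5/ε_4) = ln(2.3095e-10/1.3859e-5)/ln(1.3859e-5/3.3950e-3) = ln(1.66643e-05)/ln(0.00408218) ≈ 2.0000.
Then ε_7 ≈ ε_6·(ε_6/ε_5)^p = 2.3095e-10·(1.66643e-05)^2.0000 = 2.3095e-10·2.77699e-10 ≈ 6.413e-20.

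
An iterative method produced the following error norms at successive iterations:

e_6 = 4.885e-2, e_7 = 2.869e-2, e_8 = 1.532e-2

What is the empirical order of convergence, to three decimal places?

1.179

p ≈ ln(e_8/e_7) / ln(e_7/e_6)
  = ln(1.532e-2/2.869e-2) / ln(2.869e-2/4.885e-2)
  = ln(0.533984) / ln(0.587308)
  = -0.627389 / -0.532206 ≈ 1.178846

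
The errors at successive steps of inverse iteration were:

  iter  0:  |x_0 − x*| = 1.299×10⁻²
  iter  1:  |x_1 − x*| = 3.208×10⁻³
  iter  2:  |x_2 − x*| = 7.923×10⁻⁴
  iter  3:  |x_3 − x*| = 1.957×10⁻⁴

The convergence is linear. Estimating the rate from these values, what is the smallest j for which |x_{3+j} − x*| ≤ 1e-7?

6

Rate ρ ≈ |x_3 − x*|/|x_2 − x*| = 1.957×10⁻⁴/7.923×10⁻⁴ = 0.2470.
After j more steps, |x_{3+j} − x*| ≈ 1.957×10⁻⁴·ρ^j; need ρ^j ≤ 1e-7/1.957×10⁻⁴ = 0.000510986.
j ≥ ln(0.000510986)/ln(0.2470) = -7.5792/-1.39837 = 5.420.
So 6 more iterations are needed.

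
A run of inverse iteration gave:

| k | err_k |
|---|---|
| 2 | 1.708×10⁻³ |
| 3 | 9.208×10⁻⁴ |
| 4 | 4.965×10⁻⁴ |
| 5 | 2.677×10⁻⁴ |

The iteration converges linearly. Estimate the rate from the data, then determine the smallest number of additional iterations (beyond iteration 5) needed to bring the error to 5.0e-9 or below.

Rate ρ ≈ err_5/err_4 = 2.677×10⁻⁴/4.965×10⁻⁴ = 0.5392.
After j more steps, err_{5+j} ≈ 2.677×10⁻⁴·ρ^j; need ρ^j ≤ 5.0e-9/2.677×10⁻⁴ = 1.86776e-05.
j ≥ ln(1.86776e-05)/ln(0.5392) = -10.8882/-0.61767 = 17.628.
So 18 more iterations are needed.

18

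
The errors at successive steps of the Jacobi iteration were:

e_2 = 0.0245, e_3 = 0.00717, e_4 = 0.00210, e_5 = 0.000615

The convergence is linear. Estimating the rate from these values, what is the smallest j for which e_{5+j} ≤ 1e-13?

Rate ρ ≈ e_5/e_4 = 0.000615/0.00210 = 0.2929.
After j more steps, e_{5+j} ≈ 0.000615·ρ^j; need ρ^j ≤ 1e-13/0.000615 = 1.62602e-10.
j ≥ ln(1.62602e-10)/ln(0.2929) = -22.5397/-1.22792 = 18.356.
So 19 more iterations are needed.

19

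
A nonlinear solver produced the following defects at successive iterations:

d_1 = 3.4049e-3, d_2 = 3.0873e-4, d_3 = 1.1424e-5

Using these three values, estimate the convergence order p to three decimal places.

1.373

p ≈ ln(d_3/d_2) / ln(d_2/d_1)
  = ln(1.1424e-5/3.0873e-4) / ln(3.0873e-4/3.4049e-3)
  = ln(0.0370032) / ln(0.0906723)
  = -3.296751 / -2.400503 ≈ 1.373358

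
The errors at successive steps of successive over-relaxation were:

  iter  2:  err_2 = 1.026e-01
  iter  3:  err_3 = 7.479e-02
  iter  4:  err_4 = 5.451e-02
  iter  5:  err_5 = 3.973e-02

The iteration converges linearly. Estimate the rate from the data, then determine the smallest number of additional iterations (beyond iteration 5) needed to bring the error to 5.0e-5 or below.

22

Rate ρ ≈ err_5/err_4 = 3.973e-02/5.451e-02 = 0.7289.
After j more steps, err_{5+j} ≈ 3.973e-02·ρ^j; need ρ^j ≤ 5.0e-5/3.973e-02 = 0.00125849.
j ≥ ln(0.00125849)/ln(0.7289) = -6.6778/-0.31622 = 21.118.
So 22 more iterations are needed.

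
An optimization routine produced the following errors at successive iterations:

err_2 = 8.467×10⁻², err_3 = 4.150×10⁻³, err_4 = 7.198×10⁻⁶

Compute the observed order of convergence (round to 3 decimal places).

p ≈ ln(err_4/err_3) / ln(err_3/err_2)
  = ln(7.198×10⁻⁶/4.150×10⁻³) / ln(4.150×10⁻³/8.467×10⁻²)
  = ln(0.00173446) / ln(0.0490138)
  = -6.357059 / -3.015653 ≈ 2.108021

2.108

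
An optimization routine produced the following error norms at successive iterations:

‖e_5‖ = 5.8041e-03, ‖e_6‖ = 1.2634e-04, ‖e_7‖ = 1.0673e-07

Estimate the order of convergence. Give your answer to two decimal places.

1.85

p ≈ ln(‖e_7‖/‖e_6‖) / ln(‖e_6‖/‖e_5‖)
  = ln(1.0673e-07/1.2634e-04) / ln(1.2634e-04/5.8041e-03)
  = ln(0.000844784) / ln(0.0217674)
  = -7.07643 / -3.82734 ≈ 1.84892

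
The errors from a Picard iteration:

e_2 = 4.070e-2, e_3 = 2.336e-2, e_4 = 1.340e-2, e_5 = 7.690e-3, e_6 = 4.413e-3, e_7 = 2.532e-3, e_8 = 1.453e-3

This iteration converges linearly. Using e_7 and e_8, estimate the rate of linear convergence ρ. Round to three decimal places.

ρ ≈ e_8/e_7 = 1.453e-3/2.532e-3 = 0.57385

0.574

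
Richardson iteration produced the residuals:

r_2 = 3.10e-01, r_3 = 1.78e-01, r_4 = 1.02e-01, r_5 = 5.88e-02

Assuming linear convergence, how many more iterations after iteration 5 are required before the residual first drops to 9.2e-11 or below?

37

Rate ρ ≈ r_5/r_4 = 5.88e-02/1.02e-01 = 0.5765.
After j more steps, r_{5+j} ≈ 5.88e-02·ρ^j; need ρ^j ≤ 9.2e-11/5.88e-02 = 1.56463e-09.
j ≥ ln(1.56463e-09)/ln(0.5765) = -20.2756/-0.55078 = 36.813.
So 37 more iterations are needed.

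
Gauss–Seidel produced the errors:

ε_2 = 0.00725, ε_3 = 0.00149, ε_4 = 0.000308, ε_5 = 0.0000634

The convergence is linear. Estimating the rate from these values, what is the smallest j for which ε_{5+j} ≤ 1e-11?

Rate ρ ≈ ε_5/ε_4 = 0.0000634/0.000308 = 0.2058.
After j more steps, ε_{5+j} ≈ 0.0000634·ρ^j; need ρ^j ≤ 1e-11/0.0000634 = 1.57729e-07.
j ≥ ln(1.57729e-07)/ln(0.2058) = -15.6624/-1.58085 = 9.908.
So 10 more iterations are needed.

10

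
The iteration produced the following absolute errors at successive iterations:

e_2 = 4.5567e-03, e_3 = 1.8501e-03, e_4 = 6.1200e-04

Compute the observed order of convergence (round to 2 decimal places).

1.23

p ≈ ln(e_4/e_3) / ln(e_3/e_2)
  = ln(6.1200e-04/1.8501e-03) / ln(1.8501e-03/4.5567e-03)
  = ln(0.330793) / ln(0.406018)
  = -1.10626 / -0.90136 ≈ 1.22732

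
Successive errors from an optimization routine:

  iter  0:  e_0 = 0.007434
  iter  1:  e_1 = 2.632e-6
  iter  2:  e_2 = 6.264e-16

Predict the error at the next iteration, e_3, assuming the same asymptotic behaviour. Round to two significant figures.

First estimate the order: p ≈ ln(e_2/e_1) / ln(e_1/e_0) = ln(6.264e-16/2.632e-6)/ln(2.632e-6/0.007434) = ln(2.37994e-10)/ln(0.000354049) ≈ 2.7886.
Then e_3 ≈ e_2·(e_2/e_1)^p = 6.264e-16·(2.37994e-10)^2.7886 = 6.264e-16·1.45912e-27 ≈ 9.14e-43.

9.1e-43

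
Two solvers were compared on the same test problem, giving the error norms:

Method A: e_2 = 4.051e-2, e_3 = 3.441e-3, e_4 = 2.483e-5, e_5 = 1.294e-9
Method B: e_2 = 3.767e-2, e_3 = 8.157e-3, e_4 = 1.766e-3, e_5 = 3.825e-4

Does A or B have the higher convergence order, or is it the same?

A

Method A: p ≈ ln(1.294e-9/2.483e-5)/ln(2.483e-5/3.441e-3) ≈ 2.00.
Method B: p ≈ ln(3.825e-4/1.766e-3)/ln(1.766e-3/8.157e-3) ≈ 1.00.
Method A has the higher order (≈2.0 vs ≈1.0).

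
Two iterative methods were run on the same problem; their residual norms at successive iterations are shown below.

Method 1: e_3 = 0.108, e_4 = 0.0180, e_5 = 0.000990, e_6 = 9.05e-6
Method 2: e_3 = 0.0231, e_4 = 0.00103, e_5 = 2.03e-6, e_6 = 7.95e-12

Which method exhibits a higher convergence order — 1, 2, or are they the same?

Method 1: p ≈ ln(9.05e-6/0.000990)/ln(0.000990/0.0180) ≈ 1.62.
Method 2: p ≈ ln(7.95e-12/2.03e-6)/ln(2.03e-6/0.00103) ≈ 2.00.
Method 2 has the higher order (≈2.0 vs ≈1.6).

2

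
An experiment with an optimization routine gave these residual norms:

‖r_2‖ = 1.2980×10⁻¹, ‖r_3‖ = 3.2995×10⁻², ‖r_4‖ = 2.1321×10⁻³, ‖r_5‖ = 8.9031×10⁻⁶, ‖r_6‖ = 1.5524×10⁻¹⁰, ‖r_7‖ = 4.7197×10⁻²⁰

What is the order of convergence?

Consecutive ratios: ‖r_7‖/‖r_6‖ = 4.7197×10⁻²⁰/1.5524×10⁻¹⁰ = 3.04026e-10, ‖r_6‖/‖r_5‖ = 1.5524×10⁻¹⁰/8.9031×10⁻⁶ = 1.74366e-05.
p ≈ ln(3.04026e-10)/ln(1.74366e-05) = -21.9139/-10.9569 ≈ 2.00.
So the convergence is quadratic (order 2).

2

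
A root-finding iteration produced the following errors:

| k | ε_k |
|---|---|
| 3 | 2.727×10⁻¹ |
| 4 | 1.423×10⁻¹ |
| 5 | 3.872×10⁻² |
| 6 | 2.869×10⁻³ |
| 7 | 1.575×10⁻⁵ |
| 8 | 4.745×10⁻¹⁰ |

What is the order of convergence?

Consecutive ratios: ε_8/ε_7 = 4.745×10⁻¹⁰/1.575×10⁻⁵ = 3.0127e-05, ε_7/ε_6 = 1.575×10⁻⁵/2.869×10⁻³ = 0.00548972.
p ≈ ln(3.0127e-05)/ln(0.00548972) = -10.4101/-5.2049 ≈ 2.00.
So the convergence is quadratic (order 2).

2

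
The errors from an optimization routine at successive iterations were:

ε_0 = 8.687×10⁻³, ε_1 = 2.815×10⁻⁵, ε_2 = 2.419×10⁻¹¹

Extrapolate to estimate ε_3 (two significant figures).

First estimate the order: p ≈ ln(ε_2/ε_1) / ln(ε_1/ε_0) = ln(2.419×10⁻¹¹/2.815×10⁻⁵)/ln(2.815×10⁻⁵/8.687×10⁻³) = ln(8.59325e-07)/ln(0.00324047) ≈ 2.4367.
Then ε_3 ≈ ε_2·(ε_2/ε_1)^p = 2.419×10⁻¹¹·(8.59325e-07)^2.4367 = 2.419×10⁻¹¹·1.65715e-15 ≈ 4.009e-26.

4.0e-26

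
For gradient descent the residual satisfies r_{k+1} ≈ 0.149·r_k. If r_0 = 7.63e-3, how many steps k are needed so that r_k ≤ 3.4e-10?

After k steps, r_k ≈ 7.63e-3·0.149^k.
Need 0.149^k ≤ 3.4e-10/7.63e-3 = 4.45609e-08.
k ≥ ln(4.45609e-08)/ln(0.149) = -16.9264/-1.90381 = 8.891.
Smallest integer k = 9.

9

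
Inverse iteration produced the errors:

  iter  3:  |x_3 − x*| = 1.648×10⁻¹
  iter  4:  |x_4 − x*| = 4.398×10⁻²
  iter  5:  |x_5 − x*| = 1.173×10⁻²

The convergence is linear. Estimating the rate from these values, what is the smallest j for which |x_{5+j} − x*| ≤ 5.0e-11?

Rate ρ ≈ |x_5 − x*|/|x_4 − x*| = 1.173×10⁻²/4.398×10⁻² = 0.2667.
After j more steps, |x_{5+j} − x*| ≈ 1.173×10⁻²·ρ^j; need ρ^j ≤ 5.0e-11/1.173×10⁻² = 4.26257e-09.
j ≥ ln(4.26257e-09)/ln(0.2667) = -19.2734/-1.32163 = 14.583.
So 15 more iterations are needed.

15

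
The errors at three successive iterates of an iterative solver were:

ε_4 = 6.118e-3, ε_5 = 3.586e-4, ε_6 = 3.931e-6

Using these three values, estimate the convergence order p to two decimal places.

1.59

p ≈ ln(ε_6/ε_5) / ln(ε_5/ε_4)
  = ln(3.931e-6/3.586e-4) / ln(3.586e-4/6.118e-3)
  = ln(0.0109621) / ln(0.0586139)
  = -4.51331 / -2.83678 ≈ 1.59100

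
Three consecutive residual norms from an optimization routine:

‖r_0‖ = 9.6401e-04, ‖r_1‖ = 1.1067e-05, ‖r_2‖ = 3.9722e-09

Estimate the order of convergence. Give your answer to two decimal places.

1.78

p ≈ ln(‖r_2‖/‖r_1‖) / ln(‖r_1‖/‖r_0‖)
  = ln(3.9722e-09/1.1067e-05) / ln(1.1067e-05/9.6401e-04)
  = ln(0.000358923) / ln(0.0114802)
  = -7.93240 / -4.46713 ≈ 1.77573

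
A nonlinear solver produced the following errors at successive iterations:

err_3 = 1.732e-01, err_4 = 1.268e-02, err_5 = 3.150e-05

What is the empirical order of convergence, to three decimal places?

2.294

p ≈ ln(err_5/err_4) / ln(err_4/err_3)
  = ln(3.150e-05/1.268e-02) / ln(1.268e-02/1.732e-01)
  = ln(0.00248423) / ln(0.0732102)
  = -5.997793 / -2.614421 ≈ 2.294119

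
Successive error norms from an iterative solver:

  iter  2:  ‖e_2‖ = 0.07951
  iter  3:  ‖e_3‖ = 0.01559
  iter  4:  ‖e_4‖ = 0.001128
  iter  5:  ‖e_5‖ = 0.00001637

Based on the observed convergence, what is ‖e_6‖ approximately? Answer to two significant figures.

1.8e-8

First estimate the order: p ≈ ln(‖e_5‖/‖e_4‖) / ln(‖e_4‖/‖e_3‖) = ln(0.00001637/0.001128)/ln(0.001128/0.01559) = ln(0.0145124)/ln(0.0723541) ≈ 1.6118.
Then ‖e_6‖ ≈ ‖e_5‖·(‖e_5‖/‖e_4‖)^p = 0.00001637·(0.0145124)^1.6118 = 0.00001637·0.00108916 ≈ 1.783e-08.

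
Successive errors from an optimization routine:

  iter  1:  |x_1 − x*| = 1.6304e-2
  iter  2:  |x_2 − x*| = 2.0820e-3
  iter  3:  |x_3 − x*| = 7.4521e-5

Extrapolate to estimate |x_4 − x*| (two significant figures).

3.4e-7

First estimate the order: p ≈ ln(|x_3 − x*|/|x_2 − x*|) / ln(|x_2 − x*|/|x_1 − x*|) = ln(7.4521e-5/2.0820e-3)/ln(2.0820e-3/1.6304e-2) = ln(0.035793)/ln(0.127699) ≈ 1.6180.
Then |x_4 − x*| ≈ |x_3 − x*|·(|x_3 − x*|/|x_2 − x*|)^p = 7.4521e-5·(0.035793)^1.6180 = 7.4521e-5·0.00457136 ≈ 3.407e-07.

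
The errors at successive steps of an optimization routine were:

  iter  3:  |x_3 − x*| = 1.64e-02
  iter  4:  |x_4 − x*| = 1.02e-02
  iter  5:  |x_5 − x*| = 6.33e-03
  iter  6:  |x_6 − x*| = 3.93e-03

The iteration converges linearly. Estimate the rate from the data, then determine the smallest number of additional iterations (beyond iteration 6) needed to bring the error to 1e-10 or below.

37

Rate ρ ≈ |x_6 − x*|/|x_5 − x*| = 3.93e-03/6.33e-03 = 0.6209.
After j more steps, |x_{6+j} − x*| ≈ 3.93e-03·ρ^j; need ρ^j ≤ 1e-10/3.93e-03 = 2.54453e-08.
j ≥ ln(2.54453e-08)/ln(0.6209) = -17.4867/-0.47659 = 36.691.
So 37 more iterations are needed.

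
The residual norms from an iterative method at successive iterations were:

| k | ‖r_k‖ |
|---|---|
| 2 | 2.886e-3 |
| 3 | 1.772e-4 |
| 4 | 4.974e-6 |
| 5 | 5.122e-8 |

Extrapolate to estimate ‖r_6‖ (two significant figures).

First estimate the order: p ≈ ln(‖r_5‖/‖r_4‖) / ln(‖r_4‖/‖r_3‖) = ln(5.122e-8/4.974e-6)/ln(4.974e-6/1.772e-4) = ln(0.0102975)/ln(0.02807) ≈ 1.2807.
Then ‖r_6‖ ≈ ‖r_5‖·(‖r_5‖/‖r_4‖)^p = 5.122e-8·(0.0102975)^1.2807 = 5.122e-8·0.0028504 ≈ 1.46e-10.

1.5e-10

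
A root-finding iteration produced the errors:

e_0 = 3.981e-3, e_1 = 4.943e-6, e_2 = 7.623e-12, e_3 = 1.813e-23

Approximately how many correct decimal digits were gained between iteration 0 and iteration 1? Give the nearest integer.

3

Digits gained ≈ log₁₀(e_0/e_1) = log₁₀(3.981e-3/4.943e-6) = log₁₀(805.381) ≈ 2.906.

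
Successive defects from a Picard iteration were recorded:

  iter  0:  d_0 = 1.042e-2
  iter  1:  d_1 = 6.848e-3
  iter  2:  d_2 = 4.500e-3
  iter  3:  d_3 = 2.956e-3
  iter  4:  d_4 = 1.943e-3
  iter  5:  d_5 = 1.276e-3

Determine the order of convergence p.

Consecutive ratios: d_5/d_4 = 1.276e-3/1.943e-3 = 0.656716, d_4/d_3 = 1.943e-3/2.956e-3 = 0.657307.
p ≈ ln(0.656716)/ln(0.657307) = -0.4205/-0.4196 ≈ 1.00.
So the convergence is linear (order 1).

1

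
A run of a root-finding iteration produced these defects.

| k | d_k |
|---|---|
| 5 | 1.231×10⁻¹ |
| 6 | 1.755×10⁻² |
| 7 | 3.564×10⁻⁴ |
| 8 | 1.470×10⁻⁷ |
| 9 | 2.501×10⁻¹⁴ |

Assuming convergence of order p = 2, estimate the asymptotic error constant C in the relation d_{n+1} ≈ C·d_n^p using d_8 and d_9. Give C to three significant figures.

1.16

C ≈ d_9 / d_8^2
  = 2.501×10⁻¹⁴ / (1.470×10⁻⁷)^2
  = 2.501×10⁻¹⁴ / 2.1609e-14 ≈ 1.1574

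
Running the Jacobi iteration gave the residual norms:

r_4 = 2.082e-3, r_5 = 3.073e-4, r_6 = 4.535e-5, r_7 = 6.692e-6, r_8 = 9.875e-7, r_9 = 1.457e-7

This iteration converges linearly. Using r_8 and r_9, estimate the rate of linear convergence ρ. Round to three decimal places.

ρ ≈ r_9/r_8 = 1.457e-7/9.875e-7 = 0.14754

0.148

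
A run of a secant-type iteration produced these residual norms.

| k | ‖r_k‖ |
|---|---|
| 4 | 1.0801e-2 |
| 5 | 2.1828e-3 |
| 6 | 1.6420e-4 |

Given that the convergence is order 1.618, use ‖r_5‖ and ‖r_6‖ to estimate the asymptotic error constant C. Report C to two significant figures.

C ≈ ‖r_6‖ / ‖r_5‖^1.618
  = 1.6420e-4 / (2.1828e-3)^1.618
  = 1.6420e-4 / 4.94908e-05 ≈ 3.3178

3.3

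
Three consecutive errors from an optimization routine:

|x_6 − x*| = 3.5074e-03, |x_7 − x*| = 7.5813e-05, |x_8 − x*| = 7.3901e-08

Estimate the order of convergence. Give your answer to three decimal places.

p ≈ ln(|x_8 − x*|/|x_7 − x*|) / ln(|x_7 − x*|/|x_6 − x*|)
  = ln(7.3901e-08/7.5813e-05) / ln(7.5813e-05/3.5074e-03)
  = ln(0.00097478) / ln(0.0216152)
  = -6.933299 / -3.834359 ≈ 1.808203

1.808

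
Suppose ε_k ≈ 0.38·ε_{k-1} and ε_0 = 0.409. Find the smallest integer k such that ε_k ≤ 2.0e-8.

18

After k steps, ε_k ≈ 0.409·0.38^k.
Need 0.38^k ≤ 2.0e-8/0.409 = 4.88998e-08.
k ≥ ln(4.88998e-08)/ln(0.38) = -16.8335/-0.96758 = 17.398.
Smallest integer k = 18.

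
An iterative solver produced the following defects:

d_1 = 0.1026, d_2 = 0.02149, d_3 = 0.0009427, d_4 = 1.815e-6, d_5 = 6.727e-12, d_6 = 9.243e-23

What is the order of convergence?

2

Consecutive ratios: d_6/d_5 = 9.243e-23/6.727e-12 = 1.37402e-11, d_5/d_4 = 6.727e-12/1.815e-6 = 3.70634e-06.
p ≈ ln(1.37402e-11)/ln(3.70634e-06) = -25.0107/-12.5055 ≈ 2.00.
So the convergence is quadratic (order 2).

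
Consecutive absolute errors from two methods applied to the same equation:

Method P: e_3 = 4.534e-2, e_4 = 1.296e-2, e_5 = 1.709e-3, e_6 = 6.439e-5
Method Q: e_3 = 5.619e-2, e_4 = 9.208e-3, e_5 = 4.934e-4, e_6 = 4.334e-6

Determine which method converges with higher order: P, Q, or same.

Method P: p ≈ ln(6.439e-5/1.709e-3)/ln(1.709e-3/1.296e-2) ≈ 1.62.
Method Q: p ≈ ln(4.334e-6/4.934e-4)/ln(4.934e-4/9.208e-3) ≈ 1.62.
Both orders ≈ 1.6 — effectively the same.

same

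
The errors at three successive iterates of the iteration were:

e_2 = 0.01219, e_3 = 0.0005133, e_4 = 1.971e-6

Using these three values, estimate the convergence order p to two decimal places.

1.76

p ≈ ln(e_4/e_3) / ln(e_3/e_2)
  = ln(1.971e-6/0.0005133) / ln(0.0005133/0.01219)
  = ln(0.00383986) / ln(0.0421083)
  = -5.56232 / -3.16751 ≈ 1.75605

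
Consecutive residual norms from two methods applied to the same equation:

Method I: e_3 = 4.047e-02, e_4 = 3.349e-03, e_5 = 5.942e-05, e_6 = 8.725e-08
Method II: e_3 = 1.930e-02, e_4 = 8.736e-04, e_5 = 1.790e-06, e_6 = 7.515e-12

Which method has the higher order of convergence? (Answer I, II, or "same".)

II

Method I: p ≈ ln(8.725e-08/5.942e-05)/ln(5.942e-05/3.349e-03) ≈ 1.62.
Method II: p ≈ ln(7.515e-12/1.790e-06)/ln(1.790e-06/8.736e-04) ≈ 2.00.
Method II has the higher order (≈2.0 vs ≈1.6).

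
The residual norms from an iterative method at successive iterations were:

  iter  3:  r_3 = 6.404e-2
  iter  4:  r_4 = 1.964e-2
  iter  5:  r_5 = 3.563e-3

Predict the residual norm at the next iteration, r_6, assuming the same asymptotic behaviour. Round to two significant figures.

3.0e-4

First estimate the order: p ≈ ln(r_5/r_4) / ln(r_4/r_3) = ln(3.563e-3/1.964e-2)/ln(1.964e-2/6.404e-2) = ln(0.181415)/ln(0.306683) ≈ 1.4442.
Then r_6 ≈ r_5·(r_5/r_4)^p = 3.563e-3·(0.181415)^1.4442 = 3.563e-3·0.0849916 ≈ 0.0003028.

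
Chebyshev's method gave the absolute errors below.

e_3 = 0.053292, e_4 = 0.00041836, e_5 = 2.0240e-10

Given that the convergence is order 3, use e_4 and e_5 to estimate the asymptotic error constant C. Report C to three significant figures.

2.76

C ≈ e_5 / e_4^3
  = 2.0240e-10 / (0.00041836)^3
  = 2.0240e-10 / 7.32235e-11 ≈ 2.7641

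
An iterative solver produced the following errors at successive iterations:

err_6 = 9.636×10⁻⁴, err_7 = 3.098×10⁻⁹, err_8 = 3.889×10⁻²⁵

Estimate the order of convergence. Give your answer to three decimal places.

p ≈ ln(err_8/err_7) / ln(err_7/err_6)
  = ln(3.889×10⁻²⁵/3.098×10⁻⁹) / ln(3.098×10⁻⁹/9.636×10⁻⁴)
  = ln(1.25533e-16) / ln(3.21503e-06)
  = -36.613963 / -12.647674 ≈ 2.894917

2.895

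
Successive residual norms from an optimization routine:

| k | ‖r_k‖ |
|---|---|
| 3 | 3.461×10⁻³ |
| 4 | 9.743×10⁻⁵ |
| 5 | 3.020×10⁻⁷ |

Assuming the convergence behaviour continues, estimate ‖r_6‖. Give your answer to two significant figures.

2.6e-11

First estimate the order: p ≈ ln(‖r_5‖/‖r_4‖) / ln(‖r_4‖/‖r_3‖) = ln(3.020×10⁻⁷/9.743×10⁻⁵)/ln(9.743×10⁻⁵/3.461×10⁻³) = ln(0.00309966)/ln(0.0281508) ≈ 1.6180.
Then ‖r_6‖ ≈ ‖r_5‖·(‖r_5‖/‖r_4‖)^p = 3.020×10⁻⁷·(0.00309966)^1.6180 = 3.020×10⁻⁷·8.72863e-05 ≈ 2.636e-11.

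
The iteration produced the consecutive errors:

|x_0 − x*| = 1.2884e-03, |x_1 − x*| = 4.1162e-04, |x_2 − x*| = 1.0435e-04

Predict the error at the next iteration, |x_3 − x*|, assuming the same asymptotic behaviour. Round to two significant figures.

First estimate the order: p ≈ ln(|x_2 − x*|/|x_1 − x*|) / ln(|x_1 − x*|/|x_0 − x*|) = ln(1.0435e-04/4.1162e-04)/ln(4.1162e-04/1.2884e-03) = ln(0.253511)/ln(0.319482) ≈ 1.2027.
Then |x_3 − x*| ≈ |x_2 − x*|·(|x_2 − x*|/|x_1 − x*|)^p = 1.0435e-04·(0.253511)^1.2027 = 1.0435e-04·0.191949 ≈ 2.003e-05.

2.0e-5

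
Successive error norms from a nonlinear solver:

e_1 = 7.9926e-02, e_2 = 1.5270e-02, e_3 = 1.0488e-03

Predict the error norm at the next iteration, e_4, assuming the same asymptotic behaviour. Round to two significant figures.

1.4e-5

First estimate the order: p ≈ ln(e_3/e_2) / ln(e_2/e_1) = ln(1.0488e-03/1.5270e-02)/ln(1.5270e-02/7.9926e-02) = ln(0.0686837)/ln(0.191052) ≈ 1.6181.
Then e_4 ≈ e_3·(e_3/e_2)^p = 1.0488e-03·(0.0686837)^1.6181 = 1.0488e-03·0.0131194 ≈ 1.376e-05.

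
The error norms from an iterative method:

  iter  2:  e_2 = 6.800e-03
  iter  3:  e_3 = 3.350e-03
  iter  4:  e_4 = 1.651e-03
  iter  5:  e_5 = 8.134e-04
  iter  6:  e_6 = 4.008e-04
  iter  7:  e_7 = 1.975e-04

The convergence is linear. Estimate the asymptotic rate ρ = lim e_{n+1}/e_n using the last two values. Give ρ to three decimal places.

ρ ≈ e_7/e_6 = 1.975e-04/4.008e-04 = 0.49276

0.493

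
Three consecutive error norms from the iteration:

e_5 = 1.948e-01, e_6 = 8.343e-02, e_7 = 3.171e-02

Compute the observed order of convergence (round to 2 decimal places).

p ≈ ln(e_7/e_6) / ln(e_6/e_5)
  = ln(3.171e-02/8.343e-02) / ln(8.343e-02/1.948e-01)
  = ln(0.380079) / ln(0.428285)
  = -0.96738 / -0.84797 ≈ 1.14082

1.14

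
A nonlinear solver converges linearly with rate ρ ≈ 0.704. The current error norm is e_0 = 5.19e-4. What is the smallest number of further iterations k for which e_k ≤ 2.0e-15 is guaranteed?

75

After k steps, e_k ≈ 5.19e-4·0.704^k.
Need 0.704^k ≤ 2.0e-15/5.19e-4 = 3.85356e-12.
k ≥ ln(3.85356e-12)/ln(0.704) = -26.2820/-0.35098 = 74.882.
Smallest integer k = 75.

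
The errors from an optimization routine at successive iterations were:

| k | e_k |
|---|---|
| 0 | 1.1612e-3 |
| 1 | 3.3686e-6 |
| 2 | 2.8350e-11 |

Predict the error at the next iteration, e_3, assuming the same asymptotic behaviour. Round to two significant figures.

2.0e-21

First estimate the order: p ≈ ln(e_2/e_1) / ln(e_1/e_0) = ln(2.8350e-11/3.3686e-6)/ln(3.3686e-6/1.1612e-3) = ln(8.41596e-06)/ln(0.00290096) ≈ 2.0000.
Then e_3 ≈ e_2·(e_2/e_1)^p = 2.8350e-11·(8.41596e-06)^2.0000 = 2.8350e-11·7.08284e-11 ≈ 2.008e-21.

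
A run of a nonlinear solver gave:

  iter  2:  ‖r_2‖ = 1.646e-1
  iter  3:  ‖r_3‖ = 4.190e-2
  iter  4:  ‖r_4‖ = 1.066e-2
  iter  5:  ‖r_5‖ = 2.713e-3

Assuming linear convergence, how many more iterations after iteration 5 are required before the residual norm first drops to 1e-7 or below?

Rate ρ ≈ ‖r_5‖/‖r_4‖ = 2.713e-3/1.066e-2 = 0.2545.
After j more steps, ‖r_{5+j}‖ ≈ 2.713e-3·ρ^j; need ρ^j ≤ 1e-7/2.713e-3 = 3.68596e-05.
j ≥ ln(3.68596e-05)/ln(0.2545) = -10.2084/-1.36845 = 7.460.
So 8 more iterations are needed.

8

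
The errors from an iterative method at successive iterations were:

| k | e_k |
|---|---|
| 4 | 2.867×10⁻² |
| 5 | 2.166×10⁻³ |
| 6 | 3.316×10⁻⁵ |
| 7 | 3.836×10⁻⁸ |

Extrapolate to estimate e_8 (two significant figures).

First estimate the order: p ≈ ln(e_7/e_6) / ln(e_6/e_5) = ln(3.836×10⁻⁸/3.316×10⁻⁵)/ln(3.316×10⁻⁵/2.166×10⁻³) = ln(0.00115682)/ln(0.0153093) ≈ 1.6180.
Then e_8 ≈ e_7·(e_7/e_6)^p = 3.836×10⁻⁸·(0.00115682)^1.6180 = 3.836×10⁻⁸·1.77159e-05 ≈ 6.796e-13.

6.8e-13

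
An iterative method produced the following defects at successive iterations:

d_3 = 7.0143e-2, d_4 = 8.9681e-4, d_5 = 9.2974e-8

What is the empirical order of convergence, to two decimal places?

p ≈ ln(d_5/d_4) / ln(d_4/d_3)
  = ln(9.2974e-8/8.9681e-4) / ln(8.9681e-4/7.0143e-2)
  = ln(0.000103672) / ln(0.0127855)
  = -9.17428 / -4.35944 ≈ 2.10446

2.10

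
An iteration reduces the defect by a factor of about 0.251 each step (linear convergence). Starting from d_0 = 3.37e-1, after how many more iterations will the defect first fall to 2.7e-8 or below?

12

After k steps, d_k ≈ 3.37e-1·0.251^k.
Need 0.251^k ≤ 2.7e-8/3.37e-1 = 8.01187e-08.
k ≥ ln(8.01187e-08)/ln(0.251) = -16.3398/-1.38230 = 11.821.
Smallest integer k = 12.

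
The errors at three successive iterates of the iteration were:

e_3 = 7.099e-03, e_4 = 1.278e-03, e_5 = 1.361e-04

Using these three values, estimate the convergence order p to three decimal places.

p ≈ ln(e_5/e_4) / ln(e_4/e_3)
  = ln(1.361e-04/1.278e-03) / ln(1.278e-03/7.099e-03)
  = ln(0.106495) / ln(0.180025)
  = -2.239657 / -1.714660 ≈ 1.306181

1.306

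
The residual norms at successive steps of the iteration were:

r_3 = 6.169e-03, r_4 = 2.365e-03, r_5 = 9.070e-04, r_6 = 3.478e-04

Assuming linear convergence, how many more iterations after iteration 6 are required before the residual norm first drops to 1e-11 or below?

Rate ρ ≈ r_6/r_5 = 3.478e-04/9.070e-04 = 0.3835.
After j more steps, r_{6+j} ≈ 3.478e-04·ρ^j; need ρ^j ≤ 1e-11/3.478e-04 = 2.87522e-08.
j ≥ ln(2.87522e-08)/ln(0.3835) = -17.3646/-0.95842 = 18.118.
So 19 more iterations are needed.

19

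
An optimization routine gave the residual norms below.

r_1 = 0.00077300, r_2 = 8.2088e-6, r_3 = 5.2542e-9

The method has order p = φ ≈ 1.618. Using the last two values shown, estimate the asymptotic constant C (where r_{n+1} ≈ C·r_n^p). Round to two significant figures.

0.89

C ≈ r_3 / r_2^1.618
  = 5.2542e-9 / (8.2088e-6)^1.618
  = 5.2542e-9 / 5.90615e-09 ≈ 0.88961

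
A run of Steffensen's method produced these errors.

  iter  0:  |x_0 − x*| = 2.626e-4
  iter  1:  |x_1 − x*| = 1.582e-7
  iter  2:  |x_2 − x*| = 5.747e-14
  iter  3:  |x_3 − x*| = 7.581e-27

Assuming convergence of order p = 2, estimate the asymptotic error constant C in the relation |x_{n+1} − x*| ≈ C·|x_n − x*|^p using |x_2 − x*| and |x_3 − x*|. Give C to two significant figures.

C ≈ |x_3 − x*| / |x_2 − x*|^2
  = 7.581e-27 / (5.747e-14)^2
  = 7.581e-27 / 3.3028e-27 ≈ 2.2953

2.3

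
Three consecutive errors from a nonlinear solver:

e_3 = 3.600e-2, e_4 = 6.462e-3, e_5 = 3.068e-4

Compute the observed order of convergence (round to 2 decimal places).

p ≈ ln(e_5/e_4) / ln(e_4/e_3)
  = ln(3.068e-4/6.462e-3) / ln(6.462e-3/3.600e-2)
  = ln(0.0474776) / ln(0.1795)
  = -3.04750 / -1.71758 ≈ 1.77430

1.77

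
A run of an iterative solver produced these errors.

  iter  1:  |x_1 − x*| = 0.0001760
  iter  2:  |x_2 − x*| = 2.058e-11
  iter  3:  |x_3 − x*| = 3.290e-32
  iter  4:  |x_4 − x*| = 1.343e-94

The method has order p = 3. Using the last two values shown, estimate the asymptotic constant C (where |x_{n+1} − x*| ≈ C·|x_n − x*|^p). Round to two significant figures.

C ≈ |x_4 − x*| / |x_3 − x*|^3
  = 1.343e-94 / (3.290e-32)^3
  = 1.343e-94 / 3.56113e-95 ≈ 3.7713

3.8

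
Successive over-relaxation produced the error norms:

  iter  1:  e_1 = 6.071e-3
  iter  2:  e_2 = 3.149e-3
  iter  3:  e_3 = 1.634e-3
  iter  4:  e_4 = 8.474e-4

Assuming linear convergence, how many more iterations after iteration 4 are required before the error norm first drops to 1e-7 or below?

Rate ρ ≈ e_4/e_3 = 8.474e-4/1.634e-3 = 0.5186.
After j more steps, e_{4+j} ≈ 8.474e-4·ρ^j; need ρ^j ≤ 1e-7/8.474e-4 = 0.000118008.
j ≥ ln(0.000118008)/ln(0.5186) = -9.0448/-0.65662 = 13.775.
So 14 more iterations are needed.

14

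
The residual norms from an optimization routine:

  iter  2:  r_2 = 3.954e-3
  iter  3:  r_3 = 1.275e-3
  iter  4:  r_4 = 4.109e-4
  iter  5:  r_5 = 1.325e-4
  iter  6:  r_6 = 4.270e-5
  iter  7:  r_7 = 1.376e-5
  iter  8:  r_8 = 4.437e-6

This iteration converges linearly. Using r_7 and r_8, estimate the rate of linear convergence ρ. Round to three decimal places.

0.322

ρ ≈ r_8/r_7 = 4.437e-6/1.376e-5 = 0.32246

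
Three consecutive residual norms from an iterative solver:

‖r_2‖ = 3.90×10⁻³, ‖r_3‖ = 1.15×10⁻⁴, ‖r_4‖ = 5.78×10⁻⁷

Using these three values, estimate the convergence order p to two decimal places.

p ≈ ln(‖r_4‖/‖r_3‖) / ln(‖r_3‖/‖r_2‖)
  = ln(5.78×10⁻⁷/1.15×10⁻⁴) / ln(1.15×10⁻⁴/3.90×10⁻³)
  = ln(0.00502609) / ln(0.0294872)
  = -5.29311 / -3.52380 ≈ 1.50210

1.50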